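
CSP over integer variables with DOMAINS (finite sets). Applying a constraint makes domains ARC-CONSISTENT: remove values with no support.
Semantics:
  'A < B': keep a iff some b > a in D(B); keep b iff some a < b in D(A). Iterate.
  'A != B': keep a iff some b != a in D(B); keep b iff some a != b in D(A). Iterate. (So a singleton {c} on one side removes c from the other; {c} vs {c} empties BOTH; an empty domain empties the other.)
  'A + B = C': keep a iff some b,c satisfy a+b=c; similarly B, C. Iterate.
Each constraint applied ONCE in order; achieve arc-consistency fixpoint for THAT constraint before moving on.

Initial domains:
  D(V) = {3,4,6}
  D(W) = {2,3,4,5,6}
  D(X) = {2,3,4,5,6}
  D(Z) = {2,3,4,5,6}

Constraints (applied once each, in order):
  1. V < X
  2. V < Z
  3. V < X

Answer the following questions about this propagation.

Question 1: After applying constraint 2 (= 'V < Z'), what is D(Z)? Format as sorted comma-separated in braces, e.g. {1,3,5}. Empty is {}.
Constraint 1 (V < X) on D(V)={3,4,6} D(X)={2,3,4,5,6}: V {3,4,6}->{3,4}; X {2,3,4,5,6}->{4,5,6}
Constraint 2 (V < Z) on D(V)={3,4} D(Z)={2,3,4,5,6}: Z {2,3,4,5,6}->{4,5,6}
So after constraint 2: D(Z) = {4,5,6}

Answer: {4,5,6}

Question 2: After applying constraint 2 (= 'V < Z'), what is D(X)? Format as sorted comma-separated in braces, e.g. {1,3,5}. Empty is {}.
Answer: {4,5,6}

Derivation:
Constraint 1 (V < X) on D(V)={3,4,6} D(X)={2,3,4,5,6}: V {3,4,6}->{3,4}; X {2,3,4,5,6}->{4,5,6}
Constraint 2 (V < Z) on D(V)={3,4} D(Z)={2,3,4,5,6}: Z {2,3,4,5,6}->{4,5,6}
So after constraint 2: D(X) = {4,5,6}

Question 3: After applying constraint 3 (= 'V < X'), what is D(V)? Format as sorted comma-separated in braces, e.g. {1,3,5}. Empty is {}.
Answer: {3,4}

Derivation:
Constraint 1 (V < X) on D(V)={3,4,6} D(X)={2,3,4,5,6}: V {3,4,6}->{3,4}; X {2,3,4,5,6}->{4,5,6}
Constraint 2 (V < Z) on D(V)={3,4} D(Z)={2,3,4,5,6}: Z {2,3,4,5,6}->{4,5,6}
Constraint 3 (V < X) on D(V)={3,4} D(X)={4,5,6}: no change
So after constraint 3: D(V) = {3,4}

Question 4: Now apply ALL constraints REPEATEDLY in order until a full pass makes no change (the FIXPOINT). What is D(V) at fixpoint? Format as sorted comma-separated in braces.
pass 0 (initial): D(V)={3,4,6}
pass 1: V {3,4,6}->{3,4}; X {2,3,4,5,6}->{4,5,6}; Z {2,3,4,5,6}->{4,5,6}
pass 2: no change
Fixpoint after 2 passes: D(V) = {3,4}

Answer: {3,4}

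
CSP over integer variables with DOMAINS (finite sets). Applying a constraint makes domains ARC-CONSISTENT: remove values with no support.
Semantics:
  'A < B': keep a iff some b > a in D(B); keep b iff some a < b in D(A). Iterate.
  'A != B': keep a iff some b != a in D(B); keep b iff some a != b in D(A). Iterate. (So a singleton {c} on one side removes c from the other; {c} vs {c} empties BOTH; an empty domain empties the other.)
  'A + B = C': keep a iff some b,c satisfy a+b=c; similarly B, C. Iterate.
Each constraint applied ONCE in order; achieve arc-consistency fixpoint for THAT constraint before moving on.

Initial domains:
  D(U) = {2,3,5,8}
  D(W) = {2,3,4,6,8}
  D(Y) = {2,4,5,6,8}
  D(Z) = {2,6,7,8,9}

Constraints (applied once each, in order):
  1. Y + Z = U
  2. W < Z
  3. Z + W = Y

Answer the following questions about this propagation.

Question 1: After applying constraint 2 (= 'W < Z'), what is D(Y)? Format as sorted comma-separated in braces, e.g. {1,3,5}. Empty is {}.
Answer: {2,6}

Derivation:
Constraint 1 (Y + Z = U) on D(Y)={2,4,5,6,8} D(Z)={2,6,7,8,9} D(U)={2,3,5,8}: Y {2,4,5,6,8}->{2,6}; Z {2,6,7,8,9}->{2,6}; U {2,3,5,8}->{8}
Constraint 2 (W < Z) on D(W)={2,3,4,6,8} D(Z)={2,6}: W {2,3,4,6,8}->{2,3,4}; Z {2,6}->{6}
So after constraint 2: D(Y) = {2,6}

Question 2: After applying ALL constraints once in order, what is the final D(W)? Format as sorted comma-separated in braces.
Answer: {}

Derivation:
Constraint 1 (Y + Z = U) on D(Y)={2,4,5,6,8} D(Z)={2,6,7,8,9} D(U)={2,3,5,8}: Y {2,4,5,6,8}->{2,6}; Z {2,6,7,8,9}->{2,6}; U {2,3,5,8}->{8}
Constraint 2 (W < Z) on D(W)={2,3,4,6,8} D(Z)={2,6}: W {2,3,4,6,8}->{2,3,4}; Z {2,6}->{6}
Constraint 3 (Z + W = Y) on D(Z)={6} D(W)={2,3,4} D(Y)={2,6}: Z {6}->{}; W {2,3,4}->{}; Y {2,6}->{}
So after all 3 constraints: D(W) = {}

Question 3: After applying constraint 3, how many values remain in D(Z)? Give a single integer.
Constraint 1 (Y + Z = U) on D(Y)={2,4,5,6,8} D(Z)={2,6,7,8,9} D(U)={2,3,5,8}: Y {2,4,5,6,8}->{2,6}; Z {2,6,7,8,9}->{2,6}; U {2,3,5,8}->{8}
Constraint 2 (W < Z) on D(W)={2,3,4,6,8} D(Z)={2,6}: W {2,3,4,6,8}->{2,3,4}; Z {2,6}->{6}
Constraint 3 (Z + W = Y) on D(Z)={6} D(W)={2,3,4} D(Y)={2,6}: Z {6}->{}; W {2,3,4}->{}; Y {2,6}->{}
So after constraint 3: D(Z)={}, size = 0

Answer: 0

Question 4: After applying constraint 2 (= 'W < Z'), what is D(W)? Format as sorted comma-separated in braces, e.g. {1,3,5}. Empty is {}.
Answer: {2,3,4}

Derivation:
Constraint 1 (Y + Z = U) on D(Y)={2,4,5,6,8} D(Z)={2,6,7,8,9} D(U)={2,3,5,8}: Y {2,4,5,6,8}->{2,6}; Z {2,6,7,8,9}->{2,6}; U {2,3,5,8}->{8}
Constraint 2 (W < Z) on D(W)={2,3,4,6,8} D(Z)={2,6}: W {2,3,4,6,8}->{2,3,4}; Z {2,6}->{6}
So after constraint 2: D(W) = {2,3,4}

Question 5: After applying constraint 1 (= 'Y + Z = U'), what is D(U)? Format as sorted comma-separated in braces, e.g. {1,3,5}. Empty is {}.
Constraint 1 (Y + Z = U) on D(Y)={2,4,5,6,8} D(Z)={2,6,7,8,9} D(U)={2,3,5,8}: Y {2,4,5,6,8}->{2,6}; Z {2,6,7,8,9}->{2,6}; U {2,3,5,8}->{8}
So after constraint 1: D(U) = {8}

Answer: {8}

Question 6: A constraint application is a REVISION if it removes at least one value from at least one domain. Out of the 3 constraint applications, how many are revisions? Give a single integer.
Constraint 1 (Y + Z = U) on D(Y)={2,4,5,6,8} D(Z)={2,6,7,8,9} D(U)={2,3,5,8}: Y {2,4,5,6,8}->{2,6}; Z {2,6,7,8,9}->{2,6}; U {2,3,5,8}->{8} => REVISION
Constraint 2 (W < Z) on D(W)={2,3,4,6,8} D(Z)={2,6}: W {2,3,4,6,8}->{2,3,4}; Z {2,6}->{6} => REVISION
Constraint 3 (Z + W = Y) on D(Z)={6} D(W)={2,3,4} D(Y)={2,6}: Z {6}->{}; W {2,3,4}->{}; Y {2,6}->{} => REVISION
Total revisions = 3

Answer: 3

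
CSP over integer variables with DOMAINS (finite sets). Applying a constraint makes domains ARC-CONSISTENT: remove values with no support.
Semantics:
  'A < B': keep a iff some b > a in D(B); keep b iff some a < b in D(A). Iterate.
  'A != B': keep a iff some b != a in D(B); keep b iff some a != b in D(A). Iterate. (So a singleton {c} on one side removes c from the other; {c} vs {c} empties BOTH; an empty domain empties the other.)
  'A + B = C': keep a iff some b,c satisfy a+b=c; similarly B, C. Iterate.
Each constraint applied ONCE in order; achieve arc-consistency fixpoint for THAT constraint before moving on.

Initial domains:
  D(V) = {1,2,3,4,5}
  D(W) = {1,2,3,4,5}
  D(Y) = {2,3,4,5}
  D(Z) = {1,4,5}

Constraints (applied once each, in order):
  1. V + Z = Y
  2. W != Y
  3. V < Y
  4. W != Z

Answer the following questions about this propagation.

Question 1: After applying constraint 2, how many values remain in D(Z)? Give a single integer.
Answer: 2

Derivation:
Constraint 1 (V + Z = Y) on D(V)={1,2,3,4,5} D(Z)={1,4,5} D(Y)={2,3,4,5}: V {1,2,3,4,5}->{1,2,3,4}; Z {1,4,5}->{1,4}
Constraint 2 (W != Y) on D(W)={1,2,3,4,5} D(Y)={2,3,4,5}: no change
So after constraint 2: D(Z)={1,4}, size = 2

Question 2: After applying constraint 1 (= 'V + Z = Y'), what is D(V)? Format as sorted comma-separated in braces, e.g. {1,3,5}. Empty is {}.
Answer: {1,2,3,4}

Derivation:
Constraint 1 (V + Z = Y) on D(V)={1,2,3,4,5} D(Z)={1,4,5} D(Y)={2,3,4,5}: V {1,2,3,4,5}->{1,2,3,4}; Z {1,4,5}->{1,4}
So after constraint 1: D(V) = {1,2,3,4}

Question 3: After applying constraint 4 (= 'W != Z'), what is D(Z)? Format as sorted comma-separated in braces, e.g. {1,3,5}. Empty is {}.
Answer: {1,4}

Derivation:
Constraint 1 (V + Z = Y) on D(V)={1,2,3,4,5} D(Z)={1,4,5} D(Y)={2,3,4,5}: V {1,2,3,4,5}->{1,2,3,4}; Z {1,4,5}->{1,4}
Constraint 2 (W != Y) on D(W)={1,2,3,4,5} D(Y)={2,3,4,5}: no change
Constraint 3 (V < Y) on D(V)={1,2,3,4} D(Y)={2,3,4,5}: no change
Constraint 4 (W != Z) on D(W)={1,2,3,4,5} D(Z)={1,4}: no change
So after constraint 4: D(Z) = {1,4}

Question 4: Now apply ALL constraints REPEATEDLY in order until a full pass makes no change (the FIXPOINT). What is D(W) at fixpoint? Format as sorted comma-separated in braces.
Answer: {1,2,3,4,5}

Derivation:
pass 0 (initial): D(W)={1,2,3,4,5}
pass 1: V {1,2,3,4,5}->{1,2,3,4}; Z {1,4,5}->{1,4}
pass 2: no change
Fixpoint after 2 passes: D(W) = {1,2,3,4,5}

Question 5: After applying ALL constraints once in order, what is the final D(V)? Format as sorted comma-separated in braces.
Answer: {1,2,3,4}

Derivation:
Constraint 1 (V + Z = Y) on D(V)={1,2,3,4,5} D(Z)={1,4,5} D(Y)={2,3,4,5}: V {1,2,3,4,5}->{1,2,3,4}; Z {1,4,5}->{1,4}
Constraint 2 (W != Y) on D(W)={1,2,3,4,5} D(Y)={2,3,4,5}: no change
Constraint 3 (V < Y) on D(V)={1,2,3,4} D(Y)={2,3,4,5}: no change
Constraint 4 (W != Z) on D(W)={1,2,3,4,5} D(Z)={1,4}: no change
So after all 4 constraints: D(V) = {1,2,3,4}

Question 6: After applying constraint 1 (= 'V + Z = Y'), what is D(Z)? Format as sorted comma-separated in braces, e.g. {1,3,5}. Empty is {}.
Constraint 1 (V + Z = Y) on D(V)={1,2,3,4,5} D(Z)={1,4,5} D(Y)={2,3,4,5}: V {1,2,3,4,5}->{1,2,3,4}; Z {1,4,5}->{1,4}
So after constraint 1: D(Z) = {1,4}

Answer: {1,4}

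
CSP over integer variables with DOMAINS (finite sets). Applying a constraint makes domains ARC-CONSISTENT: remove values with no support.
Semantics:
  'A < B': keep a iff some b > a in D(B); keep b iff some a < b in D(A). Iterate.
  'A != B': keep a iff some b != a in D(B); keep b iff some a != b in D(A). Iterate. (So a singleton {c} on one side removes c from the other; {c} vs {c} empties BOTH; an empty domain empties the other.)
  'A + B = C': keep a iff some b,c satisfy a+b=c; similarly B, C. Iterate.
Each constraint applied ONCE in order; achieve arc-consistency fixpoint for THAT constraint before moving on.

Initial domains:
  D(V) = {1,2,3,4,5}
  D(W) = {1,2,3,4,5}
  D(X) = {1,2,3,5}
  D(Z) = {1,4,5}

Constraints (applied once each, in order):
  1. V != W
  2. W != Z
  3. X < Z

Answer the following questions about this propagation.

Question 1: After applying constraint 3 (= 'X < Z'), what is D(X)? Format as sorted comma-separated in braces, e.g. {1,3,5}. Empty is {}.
Constraint 1 (V != W) on D(V)={1,2,3,4,5} D(W)={1,2,3,4,5}: no change
Constraint 2 (W != Z) on D(W)={1,2,3,4,5} D(Z)={1,4,5}: no change
Constraint 3 (X < Z) on D(X)={1,2,3,5} D(Z)={1,4,5}: X {1,2,3,5}->{1,2,3}; Z {1,4,5}->{4,5}
So after constraint 3: D(X) = {1,2,3}

Answer: {1,2,3}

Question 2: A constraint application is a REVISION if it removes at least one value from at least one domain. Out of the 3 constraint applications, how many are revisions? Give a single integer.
Answer: 1

Derivation:
Constraint 1 (V != W) on D(V)={1,2,3,4,5} D(W)={1,2,3,4,5}: no change => not a revision
Constraint 2 (W != Z) on D(W)={1,2,3,4,5} D(Z)={1,4,5}: no change => not a revision
Constraint 3 (X < Z) on D(X)={1,2,3,5} D(Z)={1,4,5}: X {1,2,3,5}->{1,2,3}; Z {1,4,5}->{4,5} => REVISION
Total revisions = 1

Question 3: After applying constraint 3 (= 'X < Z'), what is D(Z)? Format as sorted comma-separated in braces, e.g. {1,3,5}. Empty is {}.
Constraint 1 (V != W) on D(V)={1,2,3,4,5} D(W)={1,2,3,4,5}: no change
Constraint 2 (W != Z) on D(W)={1,2,3,4,5} D(Z)={1,4,5}: no change
Constraint 3 (X < Z) on D(X)={1,2,3,5} D(Z)={1,4,5}: X {1,2,3,5}->{1,2,3}; Z {1,4,5}->{4,5}
So after constraint 3: D(Z) = {4,5}

Answer: {4,5}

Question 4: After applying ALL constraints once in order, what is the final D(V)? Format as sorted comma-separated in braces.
Constraint 1 (V != W) on D(V)={1,2,3,4,5} D(W)={1,2,3,4,5}: no change
Constraint 2 (W != Z) on D(W)={1,2,3,4,5} D(Z)={1,4,5}: no change
Constraint 3 (X < Z) on D(X)={1,2,3,5} D(Z)={1,4,5}: X {1,2,3,5}->{1,2,3}; Z {1,4,5}->{4,5}
So after all 3 constraints: D(V) = {1,2,3,4,5}

Answer: {1,2,3,4,5}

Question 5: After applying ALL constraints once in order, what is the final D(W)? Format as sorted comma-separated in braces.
Answer: {1,2,3,4,5}

Derivation:
Constraint 1 (V != W) on D(V)={1,2,3,4,5} D(W)={1,2,3,4,5}: no change
Constraint 2 (W != Z) on D(W)={1,2,3,4,5} D(Z)={1,4,5}: no change
Constraint 3 (X < Z) on D(X)={1,2,3,5} D(Z)={1,4,5}: X {1,2,3,5}->{1,2,3}; Z {1,4,5}->{4,5}
So after all 3 constraints: D(W) = {1,2,3,4,5}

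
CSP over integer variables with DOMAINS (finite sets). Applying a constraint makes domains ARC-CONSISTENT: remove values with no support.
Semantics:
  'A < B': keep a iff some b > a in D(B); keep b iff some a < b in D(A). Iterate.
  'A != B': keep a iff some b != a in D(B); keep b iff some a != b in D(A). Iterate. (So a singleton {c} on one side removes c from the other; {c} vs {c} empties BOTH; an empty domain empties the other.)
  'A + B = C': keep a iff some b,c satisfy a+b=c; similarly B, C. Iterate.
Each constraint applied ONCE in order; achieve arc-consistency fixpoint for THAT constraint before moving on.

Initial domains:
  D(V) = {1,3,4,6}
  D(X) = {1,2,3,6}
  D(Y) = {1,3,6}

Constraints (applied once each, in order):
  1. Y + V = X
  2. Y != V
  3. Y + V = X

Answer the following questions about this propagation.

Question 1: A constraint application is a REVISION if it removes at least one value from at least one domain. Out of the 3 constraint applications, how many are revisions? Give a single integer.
Answer: 1

Derivation:
Constraint 1 (Y + V = X) on D(Y)={1,3,6} D(V)={1,3,4,6} D(X)={1,2,3,6}: Y {1,3,6}->{1,3}; V {1,3,4,6}->{1,3}; X {1,2,3,6}->{2,6} => REVISION
Constraint 2 (Y != V) on D(Y)={1,3} D(V)={1,3}: no change => not a revision
Constraint 3 (Y + V = X) on D(Y)={1,3} D(V)={1,3} D(X)={2,6}: no change => not a revision
Total revisions = 1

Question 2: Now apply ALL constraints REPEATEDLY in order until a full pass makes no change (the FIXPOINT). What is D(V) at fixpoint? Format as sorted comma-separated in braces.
Answer: {1,3}

Derivation:
pass 0 (initial): D(V)={1,3,4,6}
pass 1: V {1,3,4,6}->{1,3}; X {1,2,3,6}->{2,6}; Y {1,3,6}->{1,3}
pass 2: no change
Fixpoint after 2 passes: D(V) = {1,3}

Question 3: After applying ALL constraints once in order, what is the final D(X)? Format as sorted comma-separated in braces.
Answer: {2,6}

Derivation:
Constraint 1 (Y + V = X) on D(Y)={1,3,6} D(V)={1,3,4,6} D(X)={1,2,3,6}: Y {1,3,6}->{1,3}; V {1,3,4,6}->{1,3}; X {1,2,3,6}->{2,6}
Constraint 2 (Y != V) on D(Y)={1,3} D(V)={1,3}: no change
Constraint 3 (Y + V = X) on D(Y)={1,3} D(V)={1,3} D(X)={2,6}: no change
So after all 3 constraints: D(X) = {2,6}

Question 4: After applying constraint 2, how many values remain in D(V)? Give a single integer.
Answer: 2

Derivation:
Constraint 1 (Y + V = X) on D(Y)={1,3,6} D(V)={1,3,4,6} D(X)={1,2,3,6}: Y {1,3,6}->{1,3}; V {1,3,4,6}->{1,3}; X {1,2,3,6}->{2,6}
Constraint 2 (Y != V) on D(Y)={1,3} D(V)={1,3}: no change
So after constraint 2: D(V)={1,3}, size = 2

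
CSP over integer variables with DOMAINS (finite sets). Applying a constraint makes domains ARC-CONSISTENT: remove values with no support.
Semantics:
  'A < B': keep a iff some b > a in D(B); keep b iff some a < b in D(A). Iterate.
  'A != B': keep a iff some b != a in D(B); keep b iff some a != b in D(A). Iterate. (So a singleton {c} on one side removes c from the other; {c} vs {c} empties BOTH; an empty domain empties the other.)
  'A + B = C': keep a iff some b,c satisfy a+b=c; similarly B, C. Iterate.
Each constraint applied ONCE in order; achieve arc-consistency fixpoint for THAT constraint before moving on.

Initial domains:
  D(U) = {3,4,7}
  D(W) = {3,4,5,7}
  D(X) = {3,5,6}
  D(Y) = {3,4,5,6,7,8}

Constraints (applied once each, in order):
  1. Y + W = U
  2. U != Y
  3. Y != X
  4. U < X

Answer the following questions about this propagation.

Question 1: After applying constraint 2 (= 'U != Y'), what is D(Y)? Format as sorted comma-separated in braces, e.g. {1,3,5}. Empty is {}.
Answer: {3,4}

Derivation:
Constraint 1 (Y + W = U) on D(Y)={3,4,5,6,7,8} D(W)={3,4,5,7} D(U)={3,4,7}: Y {3,4,5,6,7,8}->{3,4}; W {3,4,5,7}->{3,4}; U {3,4,7}->{7}
Constraint 2 (U != Y) on D(U)={7} D(Y)={3,4}: no change
So after constraint 2: D(Y) = {3,4}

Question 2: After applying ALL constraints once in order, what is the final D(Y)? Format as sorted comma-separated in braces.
Constraint 1 (Y + W = U) on D(Y)={3,4,5,6,7,8} D(W)={3,4,5,7} D(U)={3,4,7}: Y {3,4,5,6,7,8}->{3,4}; W {3,4,5,7}->{3,4}; U {3,4,7}->{7}
Constraint 2 (U != Y) on D(U)={7} D(Y)={3,4}: no change
Constraint 3 (Y != X) on D(Y)={3,4} D(X)={3,5,6}: no change
Constraint 4 (U < X) on D(U)={7} D(X)={3,5,6}: U {7}->{}; X {3,5,6}->{}
So after all 4 constraints: D(Y) = {3,4}

Answer: {3,4}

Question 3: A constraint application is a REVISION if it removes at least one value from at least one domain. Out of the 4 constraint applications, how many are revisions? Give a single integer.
Constraint 1 (Y + W = U) on D(Y)={3,4,5,6,7,8} D(W)={3,4,5,7} D(U)={3,4,7}: Y {3,4,5,6,7,8}->{3,4}; W {3,4,5,7}->{3,4}; U {3,4,7}->{7} => REVISION
Constraint 2 (U != Y) on D(U)={7} D(Y)={3,4}: no change => not a revision
Constraint 3 (Y != X) on D(Y)={3,4} D(X)={3,5,6}: no change => not a revision
Constraint 4 (U < X) on D(U)={7} D(X)={3,5,6}: U {7}->{}; X {3,5,6}->{} => REVISION
Total revisions = 2

Answer: 2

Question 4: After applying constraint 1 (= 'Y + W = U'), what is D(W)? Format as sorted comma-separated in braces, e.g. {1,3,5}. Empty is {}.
Constraint 1 (Y + W = U) on D(Y)={3,4,5,6,7,8} D(W)={3,4,5,7} D(U)={3,4,7}: Y {3,4,5,6,7,8}->{3,4}; W {3,4,5,7}->{3,4}; U {3,4,7}->{7}
So after constraint 1: D(W) = {3,4}

Answer: {3,4}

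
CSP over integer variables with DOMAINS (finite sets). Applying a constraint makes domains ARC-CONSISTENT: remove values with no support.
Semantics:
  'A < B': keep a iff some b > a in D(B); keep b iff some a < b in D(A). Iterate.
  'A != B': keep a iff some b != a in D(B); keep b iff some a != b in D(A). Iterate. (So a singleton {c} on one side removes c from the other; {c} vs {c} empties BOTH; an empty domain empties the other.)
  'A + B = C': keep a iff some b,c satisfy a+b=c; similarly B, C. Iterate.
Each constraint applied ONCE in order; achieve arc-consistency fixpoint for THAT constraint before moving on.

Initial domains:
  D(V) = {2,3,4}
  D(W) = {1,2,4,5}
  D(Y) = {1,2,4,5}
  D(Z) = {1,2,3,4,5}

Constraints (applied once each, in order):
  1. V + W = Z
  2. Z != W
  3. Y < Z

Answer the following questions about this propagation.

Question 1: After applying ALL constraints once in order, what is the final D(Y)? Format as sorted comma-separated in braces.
Constraint 1 (V + W = Z) on D(V)={2,3,4} D(W)={1,2,4,5} D(Z)={1,2,3,4,5}: W {1,2,4,5}->{1,2}; Z {1,2,3,4,5}->{3,4,5}
Constraint 2 (Z != W) on D(Z)={3,4,5} D(W)={1,2}: no change
Constraint 3 (Y < Z) on D(Y)={1,2,4,5} D(Z)={3,4,5}: Y {1,2,4,5}->{1,2,4}
So after all 3 constraints: D(Y) = {1,2,4}

Answer: {1,2,4}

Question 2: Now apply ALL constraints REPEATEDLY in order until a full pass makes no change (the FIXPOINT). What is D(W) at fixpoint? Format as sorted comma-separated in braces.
Answer: {1,2}

Derivation:
pass 0 (initial): D(W)={1,2,4,5}
pass 1: W {1,2,4,5}->{1,2}; Y {1,2,4,5}->{1,2,4}; Z {1,2,3,4,5}->{3,4,5}
pass 2: no change
Fixpoint after 2 passes: D(W) = {1,2}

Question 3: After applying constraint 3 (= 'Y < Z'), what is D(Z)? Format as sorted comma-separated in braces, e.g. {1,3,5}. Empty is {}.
Answer: {3,4,5}

Derivation:
Constraint 1 (V + W = Z) on D(V)={2,3,4} D(W)={1,2,4,5} D(Z)={1,2,3,4,5}: W {1,2,4,5}->{1,2}; Z {1,2,3,4,5}->{3,4,5}
Constraint 2 (Z != W) on D(Z)={3,4,5} D(W)={1,2}: no change
Constraint 3 (Y < Z) on D(Y)={1,2,4,5} D(Z)={3,4,5}: Y {1,2,4,5}->{1,2,4}
So after constraint 3: D(Z) = {3,4,5}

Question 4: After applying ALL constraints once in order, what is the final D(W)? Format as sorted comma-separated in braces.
Constraint 1 (V + W = Z) on D(V)={2,3,4} D(W)={1,2,4,5} D(Z)={1,2,3,4,5}: W {1,2,4,5}->{1,2}; Z {1,2,3,4,5}->{3,4,5}
Constraint 2 (Z != W) on D(Z)={3,4,5} D(W)={1,2}: no change
Constraint 3 (Y < Z) on D(Y)={1,2,4,5} D(Z)={3,4,5}: Y {1,2,4,5}->{1,2,4}
So after all 3 constraints: D(W) = {1,2}

Answer: {1,2}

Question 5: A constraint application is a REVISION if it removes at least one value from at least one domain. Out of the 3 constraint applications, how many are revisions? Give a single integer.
Answer: 2

Derivation:
Constraint 1 (V + W = Z) on D(V)={2,3,4} D(W)={1,2,4,5} D(Z)={1,2,3,4,5}: W {1,2,4,5}->{1,2}; Z {1,2,3,4,5}->{3,4,5} => REVISION
Constraint 2 (Z != W) on D(Z)={3,4,5} D(W)={1,2}: no change => not a revision
Constraint 3 (Y < Z) on D(Y)={1,2,4,5} D(Z)={3,4,5}: Y {1,2,4,5}->{1,2,4} => REVISION
Total revisions = 2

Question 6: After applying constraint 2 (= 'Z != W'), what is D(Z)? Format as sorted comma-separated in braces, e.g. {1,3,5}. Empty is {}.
Answer: {3,4,5}

Derivation:
Constraint 1 (V + W = Z) on D(V)={2,3,4} D(W)={1,2,4,5} D(Z)={1,2,3,4,5}: W {1,2,4,5}->{1,2}; Z {1,2,3,4,5}->{3,4,5}
Constraint 2 (Z != W) on D(Z)={3,4,5} D(W)={1,2}: no change
So after constraint 2: D(Z) = {3,4,5}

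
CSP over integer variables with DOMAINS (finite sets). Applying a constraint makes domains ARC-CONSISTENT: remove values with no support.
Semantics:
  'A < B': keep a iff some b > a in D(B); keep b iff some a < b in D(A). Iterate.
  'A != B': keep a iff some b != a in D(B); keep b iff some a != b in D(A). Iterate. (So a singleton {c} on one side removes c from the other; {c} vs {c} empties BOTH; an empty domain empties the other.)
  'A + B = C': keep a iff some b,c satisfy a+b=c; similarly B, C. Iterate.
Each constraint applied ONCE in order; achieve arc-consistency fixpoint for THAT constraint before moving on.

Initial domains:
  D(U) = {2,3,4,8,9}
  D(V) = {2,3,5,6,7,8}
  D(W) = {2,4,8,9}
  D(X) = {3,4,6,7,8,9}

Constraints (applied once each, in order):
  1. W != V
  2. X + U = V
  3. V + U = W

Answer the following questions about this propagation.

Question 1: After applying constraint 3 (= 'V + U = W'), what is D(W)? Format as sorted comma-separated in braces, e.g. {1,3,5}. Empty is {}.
Constraint 1 (W != V) on D(W)={2,4,8,9} D(V)={2,3,5,6,7,8}: no change
Constraint 2 (X + U = V) on D(X)={3,4,6,7,8,9} D(U)={2,3,4,8,9} D(V)={2,3,5,6,7,8}: X {3,4,6,7,8,9}->{3,4,6}; U {2,3,4,8,9}->{2,3,4}; V {2,3,5,6,7,8}->{5,6,7,8}
Constraint 3 (V + U = W) on D(V)={5,6,7,8} D(U)={2,3,4} D(W)={2,4,8,9}: V {5,6,7,8}->{5,6,7}; W {2,4,8,9}->{8,9}
So after constraint 3: D(W) = {8,9}

Answer: {8,9}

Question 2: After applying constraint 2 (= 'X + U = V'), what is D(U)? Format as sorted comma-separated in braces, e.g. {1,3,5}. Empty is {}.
Constraint 1 (W != V) on D(W)={2,4,8,9} D(V)={2,3,5,6,7,8}: no change
Constraint 2 (X + U = V) on D(X)={3,4,6,7,8,9} D(U)={2,3,4,8,9} D(V)={2,3,5,6,7,8}: X {3,4,6,7,8,9}->{3,4,6}; U {2,3,4,8,9}->{2,3,4}; V {2,3,5,6,7,8}->{5,6,7,8}
So after constraint 2: D(U) = {2,3,4}

Answer: {2,3,4}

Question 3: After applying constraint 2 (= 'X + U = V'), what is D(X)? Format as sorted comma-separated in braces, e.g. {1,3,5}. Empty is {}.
Constraint 1 (W != V) on D(W)={2,4,8,9} D(V)={2,3,5,6,7,8}: no change
Constraint 2 (X + U = V) on D(X)={3,4,6,7,8,9} D(U)={2,3,4,8,9} D(V)={2,3,5,6,7,8}: X {3,4,6,7,8,9}->{3,4,6}; U {2,3,4,8,9}->{2,3,4}; V {2,3,5,6,7,8}->{5,6,7,8}
So after constraint 2: D(X) = {3,4,6}

Answer: {3,4,6}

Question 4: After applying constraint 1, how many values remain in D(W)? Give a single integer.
Answer: 4

Derivation:
Constraint 1 (W != V) on D(W)={2,4,8,9} D(V)={2,3,5,6,7,8}: no change
So after constraint 1: D(W)={2,4,8,9}, size = 4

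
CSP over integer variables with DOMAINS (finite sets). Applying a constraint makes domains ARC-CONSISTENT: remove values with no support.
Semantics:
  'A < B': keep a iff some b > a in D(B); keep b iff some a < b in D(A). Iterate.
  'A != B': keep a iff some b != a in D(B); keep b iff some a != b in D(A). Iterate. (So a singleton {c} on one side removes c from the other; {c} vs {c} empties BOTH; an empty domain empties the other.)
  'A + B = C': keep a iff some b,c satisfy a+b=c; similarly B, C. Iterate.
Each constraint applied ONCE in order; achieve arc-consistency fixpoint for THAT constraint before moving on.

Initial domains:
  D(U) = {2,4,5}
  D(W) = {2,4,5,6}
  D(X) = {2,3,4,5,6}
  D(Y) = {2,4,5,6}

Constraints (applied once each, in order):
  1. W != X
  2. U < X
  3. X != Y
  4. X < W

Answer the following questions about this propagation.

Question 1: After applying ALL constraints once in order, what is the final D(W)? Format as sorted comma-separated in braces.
Constraint 1 (W != X) on D(W)={2,4,5,6} D(X)={2,3,4,5,6}: no change
Constraint 2 (U < X) on D(U)={2,4,5} D(X)={2,3,4,5,6}: X {2,3,4,5,6}->{3,4,5,6}
Constraint 3 (X != Y) on D(X)={3,4,5,6} D(Y)={2,4,5,6}: no change
Constraint 4 (X < W) on D(X)={3,4,5,6} D(W)={2,4,5,6}: X {3,4,5,6}->{3,4,5}; W {2,4,5,6}->{4,5,6}
So after all 4 constraints: D(W) = {4,5,6}

Answer: {4,5,6}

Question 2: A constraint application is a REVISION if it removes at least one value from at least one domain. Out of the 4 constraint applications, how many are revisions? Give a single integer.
Answer: 2

Derivation:
Constraint 1 (W != X) on D(W)={2,4,5,6} D(X)={2,3,4,5,6}: no change => not a revision
Constraint 2 (U < X) on D(U)={2,4,5} D(X)={2,3,4,5,6}: X {2,3,4,5,6}->{3,4,5,6} => REVISION
Constraint 3 (X != Y) on D(X)={3,4,5,6} D(Y)={2,4,5,6}: no change => not a revision
Constraint 4 (X < W) on D(X)={3,4,5,6} D(W)={2,4,5,6}: X {3,4,5,6}->{3,4,5}; W {2,4,5,6}->{4,5,6} => REVISION
Total revisions = 2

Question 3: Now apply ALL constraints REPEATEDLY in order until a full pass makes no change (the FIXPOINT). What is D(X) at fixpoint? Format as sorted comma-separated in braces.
pass 0 (initial): D(X)={2,3,4,5,6}
pass 1: W {2,4,5,6}->{4,5,6}; X {2,3,4,5,6}->{3,4,5}
pass 2: U {2,4,5}->{2,4}
pass 3: no change
Fixpoint after 3 passes: D(X) = {3,4,5}

Answer: {3,4,5}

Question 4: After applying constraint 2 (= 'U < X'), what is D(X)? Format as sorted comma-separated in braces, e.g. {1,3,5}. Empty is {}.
Constraint 1 (W != X) on D(W)={2,4,5,6} D(X)={2,3,4,5,6}: no change
Constraint 2 (U < X) on D(U)={2,4,5} D(X)={2,3,4,5,6}: X {2,3,4,5,6}->{3,4,5,6}
So after constraint 2: D(X) = {3,4,5,6}

Answer: {3,4,5,6}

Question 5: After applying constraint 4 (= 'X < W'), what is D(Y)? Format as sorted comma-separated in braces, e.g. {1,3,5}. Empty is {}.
Constraint 1 (W != X) on D(W)={2,4,5,6} D(X)={2,3,4,5,6}: no change
Constraint 2 (U < X) on D(U)={2,4,5} D(X)={2,3,4,5,6}: X {2,3,4,5,6}->{3,4,5,6}
Constraint 3 (X != Y) on D(X)={3,4,5,6} D(Y)={2,4,5,6}: no change
Constraint 4 (X < W) on D(X)={3,4,5,6} D(W)={2,4,5,6}: X {3,4,5,6}->{3,4,5}; W {2,4,5,6}->{4,5,6}
So after constraint 4: D(Y) = {2,4,5,6}

Answer: {2,4,5,6}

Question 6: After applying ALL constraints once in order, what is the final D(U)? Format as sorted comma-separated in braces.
Answer: {2,4,5}

Derivation:
Constraint 1 (W != X) on D(W)={2,4,5,6} D(X)={2,3,4,5,6}: no change
Constraint 2 (U < X) on D(U)={2,4,5} D(X)={2,3,4,5,6}: X {2,3,4,5,6}->{3,4,5,6}
Constraint 3 (X != Y) on D(X)={3,4,5,6} D(Y)={2,4,5,6}: no change
Constraint 4 (X < W) on D(X)={3,4,5,6} D(W)={2,4,5,6}: X {3,4,5,6}->{3,4,5}; W {2,4,5,6}->{4,5,6}
So after all 4 constraints: D(U) = {2,4,5}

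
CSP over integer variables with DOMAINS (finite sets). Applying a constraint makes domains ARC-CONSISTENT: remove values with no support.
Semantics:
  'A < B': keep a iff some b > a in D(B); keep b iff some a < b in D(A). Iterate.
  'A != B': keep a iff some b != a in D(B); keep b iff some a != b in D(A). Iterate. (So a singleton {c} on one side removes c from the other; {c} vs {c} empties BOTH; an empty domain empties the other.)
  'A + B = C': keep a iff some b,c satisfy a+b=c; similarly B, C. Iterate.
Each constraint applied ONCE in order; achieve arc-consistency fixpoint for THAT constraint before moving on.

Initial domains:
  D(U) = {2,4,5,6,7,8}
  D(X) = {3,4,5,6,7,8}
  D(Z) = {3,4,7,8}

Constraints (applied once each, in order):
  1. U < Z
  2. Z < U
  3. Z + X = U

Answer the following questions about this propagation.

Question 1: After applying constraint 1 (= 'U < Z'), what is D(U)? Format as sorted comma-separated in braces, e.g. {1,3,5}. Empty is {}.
Constraint 1 (U < Z) on D(U)={2,4,5,6,7,8} D(Z)={3,4,7,8}: U {2,4,5,6,7,8}->{2,4,5,6,7}
So after constraint 1: D(U) = {2,4,5,6,7}

Answer: {2,4,5,6,7}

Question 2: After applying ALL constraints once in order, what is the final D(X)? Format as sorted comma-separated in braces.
Answer: {3,4}

Derivation:
Constraint 1 (U < Z) on D(U)={2,4,5,6,7,8} D(Z)={3,4,7,8}: U {2,4,5,6,7,8}->{2,4,5,6,7}
Constraint 2 (Z < U) on D(Z)={3,4,7,8} D(U)={2,4,5,6,7}: Z {3,4,7,8}->{3,4}; U {2,4,5,6,7}->{4,5,6,7}
Constraint 3 (Z + X = U) on D(Z)={3,4} D(X)={3,4,5,6,7,8} D(U)={4,5,6,7}: X {3,4,5,6,7,8}->{3,4}; U {4,5,6,7}->{6,7}
So after all 3 constraints: D(X) = {3,4}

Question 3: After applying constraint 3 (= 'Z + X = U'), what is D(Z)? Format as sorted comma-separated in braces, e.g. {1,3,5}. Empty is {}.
Answer: {3,4}

Derivation:
Constraint 1 (U < Z) on D(U)={2,4,5,6,7,8} D(Z)={3,4,7,8}: U {2,4,5,6,7,8}->{2,4,5,6,7}
Constraint 2 (Z < U) on D(Z)={3,4,7,8} D(U)={2,4,5,6,7}: Z {3,4,7,8}->{3,4}; U {2,4,5,6,7}->{4,5,6,7}
Constraint 3 (Z + X = U) on D(Z)={3,4} D(X)={3,4,5,6,7,8} D(U)={4,5,6,7}: X {3,4,5,6,7,8}->{3,4}; U {4,5,6,7}->{6,7}
So after constraint 3: D(Z) = {3,4}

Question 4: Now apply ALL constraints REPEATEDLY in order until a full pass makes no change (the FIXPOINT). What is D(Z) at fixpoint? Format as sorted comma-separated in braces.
Answer: {}

Derivation:
pass 0 (initial): D(Z)={3,4,7,8}
pass 1: U {2,4,5,6,7,8}->{6,7}; X {3,4,5,6,7,8}->{3,4}; Z {3,4,7,8}->{3,4}
pass 2: U {6,7}->{}; X {3,4}->{}; Z {3,4}->{}
pass 3: no change
Fixpoint after 3 passes: D(Z) = {}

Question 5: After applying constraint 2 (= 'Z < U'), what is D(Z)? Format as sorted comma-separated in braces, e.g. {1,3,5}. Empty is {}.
Answer: {3,4}

Derivation:
Constraint 1 (U < Z) on D(U)={2,4,5,6,7,8} D(Z)={3,4,7,8}: U {2,4,5,6,7,8}->{2,4,5,6,7}
Constraint 2 (Z < U) on D(Z)={3,4,7,8} D(U)={2,4,5,6,7}: Z {3,4,7,8}->{3,4}; U {2,4,5,6,7}->{4,5,6,7}
So after constraint 2: D(Z) = {3,4}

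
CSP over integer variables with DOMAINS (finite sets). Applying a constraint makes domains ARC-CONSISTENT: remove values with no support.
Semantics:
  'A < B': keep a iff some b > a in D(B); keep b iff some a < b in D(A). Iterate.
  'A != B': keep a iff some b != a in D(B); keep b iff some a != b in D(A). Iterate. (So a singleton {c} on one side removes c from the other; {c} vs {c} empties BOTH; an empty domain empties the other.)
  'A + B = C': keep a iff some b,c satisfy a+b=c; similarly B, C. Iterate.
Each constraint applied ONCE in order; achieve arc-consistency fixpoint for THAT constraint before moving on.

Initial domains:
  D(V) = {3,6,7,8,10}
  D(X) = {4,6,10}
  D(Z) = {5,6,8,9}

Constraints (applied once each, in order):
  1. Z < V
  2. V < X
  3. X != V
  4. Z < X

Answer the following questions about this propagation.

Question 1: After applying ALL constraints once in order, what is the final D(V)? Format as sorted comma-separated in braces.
Constraint 1 (Z < V) on D(Z)={5,6,8,9} D(V)={3,6,7,8,10}: V {3,6,7,8,10}->{6,7,8,10}
Constraint 2 (V < X) on D(V)={6,7,8,10} D(X)={4,6,10}: V {6,7,8,10}->{6,7,8}; X {4,6,10}->{10}
Constraint 3 (X != V) on D(X)={10} D(V)={6,7,8}: no change
Constraint 4 (Z < X) on D(Z)={5,6,8,9} D(X)={10}: no change
So after all 4 constraints: D(V) = {6,7,8}

Answer: {6,7,8}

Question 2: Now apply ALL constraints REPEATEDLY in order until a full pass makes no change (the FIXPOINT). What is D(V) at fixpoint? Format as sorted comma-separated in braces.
Answer: {6,7,8}

Derivation:
pass 0 (initial): D(V)={3,6,7,8,10}
pass 1: V {3,6,7,8,10}->{6,7,8}; X {4,6,10}->{10}
pass 2: Z {5,6,8,9}->{5,6}
pass 3: no change
Fixpoint after 3 passes: D(V) = {6,7,8}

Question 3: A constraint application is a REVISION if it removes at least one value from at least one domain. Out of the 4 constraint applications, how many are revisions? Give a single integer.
Constraint 1 (Z < V) on D(Z)={5,6,8,9} D(V)={3,6,7,8,10}: V {3,6,7,8,10}->{6,7,8,10} => REVISION
Constraint 2 (V < X) on D(V)={6,7,8,10} D(X)={4,6,10}: V {6,7,8,10}->{6,7,8}; X {4,6,10}->{10} => REVISION
Constraint 3 (X != V) on D(X)={10} D(V)={6,7,8}: no change => not a revision
Constraint 4 (Z < X) on D(Z)={5,6,8,9} D(X)={10}: no change => not a revision
Total revisions = 2

Answer: 2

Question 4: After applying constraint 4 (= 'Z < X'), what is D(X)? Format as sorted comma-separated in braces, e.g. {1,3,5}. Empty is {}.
Answer: {10}

Derivation:
Constraint 1 (Z < V) on D(Z)={5,6,8,9} D(V)={3,6,7,8,10}: V {3,6,7,8,10}->{6,7,8,10}
Constraint 2 (V < X) on D(V)={6,7,8,10} D(X)={4,6,10}: V {6,7,8,10}->{6,7,8}; X {4,6,10}->{10}
Constraint 3 (X != V) on D(X)={10} D(V)={6,7,8}: no change
Constraint 4 (Z < X) on D(Z)={5,6,8,9} D(X)={10}: no change
So after constraint 4: D(X) = {10}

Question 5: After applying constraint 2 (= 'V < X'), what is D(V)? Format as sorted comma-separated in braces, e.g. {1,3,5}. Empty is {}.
Constraint 1 (Z < V) on D(Z)={5,6,8,9} D(V)={3,6,7,8,10}: V {3,6,7,8,10}->{6,7,8,10}
Constraint 2 (V < X) on D(V)={6,7,8,10} D(X)={4,6,10}: V {6,7,8,10}->{6,7,8}; X {4,6,10}->{10}
So after constraint 2: D(V) = {6,7,8}

Answer: {6,7,8}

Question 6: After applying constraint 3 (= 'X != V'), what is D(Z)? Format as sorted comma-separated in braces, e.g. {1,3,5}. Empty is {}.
Constraint 1 (Z < V) on D(Z)={5,6,8,9} D(V)={3,6,7,8,10}: V {3,6,7,8,10}->{6,7,8,10}
Constraint 2 (V < X) on D(V)={6,7,8,10} D(X)={4,6,10}: V {6,7,8,10}->{6,7,8}; X {4,6,10}->{10}
Constraint 3 (X != V) on D(X)={10} D(V)={6,7,8}: no change
So after constraint 3: D(Z) = {5,6,8,9}

Answer: {5,6,8,9}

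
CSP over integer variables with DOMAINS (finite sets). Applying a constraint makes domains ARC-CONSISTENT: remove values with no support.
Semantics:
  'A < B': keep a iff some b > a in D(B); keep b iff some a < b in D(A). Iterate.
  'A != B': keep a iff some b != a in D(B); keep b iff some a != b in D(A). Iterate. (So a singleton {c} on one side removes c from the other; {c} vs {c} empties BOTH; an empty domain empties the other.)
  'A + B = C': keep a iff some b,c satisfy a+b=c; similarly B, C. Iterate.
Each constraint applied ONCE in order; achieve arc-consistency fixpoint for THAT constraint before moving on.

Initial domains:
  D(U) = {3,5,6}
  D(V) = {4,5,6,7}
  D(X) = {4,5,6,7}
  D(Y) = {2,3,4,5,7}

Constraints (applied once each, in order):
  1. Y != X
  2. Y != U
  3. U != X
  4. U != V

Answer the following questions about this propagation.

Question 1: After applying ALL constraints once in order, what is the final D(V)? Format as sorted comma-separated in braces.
Constraint 1 (Y != X) on D(Y)={2,3,4,5,7} D(X)={4,5,6,7}: no change
Constraint 2 (Y != U) on D(Y)={2,3,4,5,7} D(U)={3,5,6}: no change
Constraint 3 (U != X) on D(U)={3,5,6} D(X)={4,5,6,7}: no change
Constraint 4 (U != V) on D(U)={3,5,6} D(V)={4,5,6,7}: no change
So after all 4 constraints: D(V) = {4,5,6,7}

Answer: {4,5,6,7}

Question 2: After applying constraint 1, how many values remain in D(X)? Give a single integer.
Answer: 4

Derivation:
Constraint 1 (Y != X) on D(Y)={2,3,4,5,7} D(X)={4,5,6,7}: no change
So after constraint 1: D(X)={4,5,6,7}, size = 4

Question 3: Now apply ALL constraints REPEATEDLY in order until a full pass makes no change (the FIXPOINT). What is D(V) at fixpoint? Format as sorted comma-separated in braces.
pass 0 (initial): D(V)={4,5,6,7}
pass 1: no change
Fixpoint after 1 passes: D(V) = {4,5,6,7}

Answer: {4,5,6,7}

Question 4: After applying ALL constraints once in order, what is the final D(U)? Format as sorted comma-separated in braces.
Constraint 1 (Y != X) on D(Y)={2,3,4,5,7} D(X)={4,5,6,7}: no change
Constraint 2 (Y != U) on D(Y)={2,3,4,5,7} D(U)={3,5,6}: no change
Constraint 3 (U != X) on D(U)={3,5,6} D(X)={4,5,6,7}: no change
Constraint 4 (U != V) on D(U)={3,5,6} D(V)={4,5,6,7}: no change
So after all 4 constraints: D(U) = {3,5,6}

Answer: {3,5,6}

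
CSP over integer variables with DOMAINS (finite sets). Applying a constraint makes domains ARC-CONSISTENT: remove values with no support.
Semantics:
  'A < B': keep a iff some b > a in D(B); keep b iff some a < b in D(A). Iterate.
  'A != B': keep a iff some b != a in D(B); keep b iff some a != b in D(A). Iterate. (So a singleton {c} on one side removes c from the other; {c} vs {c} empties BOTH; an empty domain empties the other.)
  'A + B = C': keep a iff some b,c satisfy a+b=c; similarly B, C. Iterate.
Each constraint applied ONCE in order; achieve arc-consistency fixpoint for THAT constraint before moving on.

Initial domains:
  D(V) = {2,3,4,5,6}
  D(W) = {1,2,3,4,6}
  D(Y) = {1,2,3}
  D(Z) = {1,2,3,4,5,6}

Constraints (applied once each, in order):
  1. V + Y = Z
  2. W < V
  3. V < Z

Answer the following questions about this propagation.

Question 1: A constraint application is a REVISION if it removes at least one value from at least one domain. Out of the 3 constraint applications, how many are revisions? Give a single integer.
Answer: 2

Derivation:
Constraint 1 (V + Y = Z) on D(V)={2,3,4,5,6} D(Y)={1,2,3} D(Z)={1,2,3,4,5,6}: V {2,3,4,5,6}->{2,3,4,5}; Z {1,2,3,4,5,6}->{3,4,5,6} => REVISION
Constraint 2 (W < V) on D(W)={1,2,3,4,6} D(V)={2,3,4,5}: W {1,2,3,4,6}->{1,2,3,4} => REVISION
Constraint 3 (V < Z) on D(V)={2,3,4,5} D(Z)={3,4,5,6}: no change => not a revision
Total revisions = 2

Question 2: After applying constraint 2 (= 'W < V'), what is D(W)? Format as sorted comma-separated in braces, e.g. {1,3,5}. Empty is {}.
Answer: {1,2,3,4}

Derivation:
Constraint 1 (V + Y = Z) on D(V)={2,3,4,5,6} D(Y)={1,2,3} D(Z)={1,2,3,4,5,6}: V {2,3,4,5,6}->{2,3,4,5}; Z {1,2,3,4,5,6}->{3,4,5,6}
Constraint 2 (W < V) on D(W)={1,2,3,4,6} D(V)={2,3,4,5}: W {1,2,3,4,6}->{1,2,3,4}
So after constraint 2: D(W) = {1,2,3,4}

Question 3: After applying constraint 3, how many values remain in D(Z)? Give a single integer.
Answer: 4

Derivation:
Constraint 1 (V + Y = Z) on D(V)={2,3,4,5,6} D(Y)={1,2,3} D(Z)={1,2,3,4,5,6}: V {2,3,4,5,6}->{2,3,4,5}; Z {1,2,3,4,5,6}->{3,4,5,6}
Constraint 2 (W < V) on D(W)={1,2,3,4,6} D(V)={2,3,4,5}: W {1,2,3,4,6}->{1,2,3,4}
Constraint 3 (V < Z) on D(V)={2,3,4,5} D(Z)={3,4,5,6}: no change
So after constraint 3: D(Z)={3,4,5,6}, size = 4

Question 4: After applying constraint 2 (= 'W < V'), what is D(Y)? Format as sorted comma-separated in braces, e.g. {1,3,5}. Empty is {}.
Constraint 1 (V + Y = Z) on D(V)={2,3,4,5,6} D(Y)={1,2,3} D(Z)={1,2,3,4,5,6}: V {2,3,4,5,6}->{2,3,4,5}; Z {1,2,3,4,5,6}->{3,4,5,6}
Constraint 2 (W < V) on D(W)={1,2,3,4,6} D(V)={2,3,4,5}: W {1,2,3,4,6}->{1,2,3,4}
So after constraint 2: D(Y) = {1,2,3}

Answer: {1,2,3}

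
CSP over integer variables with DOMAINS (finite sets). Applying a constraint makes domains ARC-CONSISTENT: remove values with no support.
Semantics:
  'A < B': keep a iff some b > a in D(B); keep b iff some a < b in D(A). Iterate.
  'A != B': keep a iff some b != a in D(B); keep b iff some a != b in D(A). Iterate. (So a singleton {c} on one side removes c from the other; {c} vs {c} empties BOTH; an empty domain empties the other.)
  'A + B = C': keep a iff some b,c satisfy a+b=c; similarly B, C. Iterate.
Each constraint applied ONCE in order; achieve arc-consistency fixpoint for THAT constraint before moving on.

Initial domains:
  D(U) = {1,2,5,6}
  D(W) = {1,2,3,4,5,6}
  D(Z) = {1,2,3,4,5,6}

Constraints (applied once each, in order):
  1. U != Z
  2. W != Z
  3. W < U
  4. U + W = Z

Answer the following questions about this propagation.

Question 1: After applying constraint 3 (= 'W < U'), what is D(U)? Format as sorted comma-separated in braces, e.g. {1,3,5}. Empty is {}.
Answer: {2,5,6}

Derivation:
Constraint 1 (U != Z) on D(U)={1,2,5,6} D(Z)={1,2,3,4,5,6}: no change
Constraint 2 (W != Z) on D(W)={1,2,3,4,5,6} D(Z)={1,2,3,4,5,6}: no change
Constraint 3 (W < U) on D(W)={1,2,3,4,5,6} D(U)={1,2,5,6}: W {1,2,3,4,5,6}->{1,2,3,4,5}; U {1,2,5,6}->{2,5,6}
So after constraint 3: D(U) = {2,5,6}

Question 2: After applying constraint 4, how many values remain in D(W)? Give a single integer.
Answer: 4

Derivation:
Constraint 1 (U != Z) on D(U)={1,2,5,6} D(Z)={1,2,3,4,5,6}: no change
Constraint 2 (W != Z) on D(W)={1,2,3,4,5,6} D(Z)={1,2,3,4,5,6}: no change
Constraint 3 (W < U) on D(W)={1,2,3,4,5,6} D(U)={1,2,5,6}: W {1,2,3,4,5,6}->{1,2,3,4,5}; U {1,2,5,6}->{2,5,6}
Constraint 4 (U + W = Z) on D(U)={2,5,6} D(W)={1,2,3,4,5} D(Z)={1,2,3,4,5,6}: U {2,5,6}->{2,5}; W {1,2,3,4,5}->{1,2,3,4}; Z {1,2,3,4,5,6}->{3,4,5,6}
So after constraint 4: D(W)={1,2,3,4}, size = 4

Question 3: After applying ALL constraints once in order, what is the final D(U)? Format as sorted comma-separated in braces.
Constraint 1 (U != Z) on D(U)={1,2,5,6} D(Z)={1,2,3,4,5,6}: no change
Constraint 2 (W != Z) on D(W)={1,2,3,4,5,6} D(Z)={1,2,3,4,5,6}: no change
Constraint 3 (W < U) on D(W)={1,2,3,4,5,6} D(U)={1,2,5,6}: W {1,2,3,4,5,6}->{1,2,3,4,5}; U {1,2,5,6}->{2,5,6}
Constraint 4 (U + W = Z) on D(U)={2,5,6} D(W)={1,2,3,4,5} D(Z)={1,2,3,4,5,6}: U {2,5,6}->{2,5}; W {1,2,3,4,5}->{1,2,3,4}; Z {1,2,3,4,5,6}->{3,4,5,6}
So after all 4 constraints: D(U) = {2,5}

Answer: {2,5}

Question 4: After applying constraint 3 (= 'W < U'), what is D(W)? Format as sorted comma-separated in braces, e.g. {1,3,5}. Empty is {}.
Constraint 1 (U != Z) on D(U)={1,2,5,6} D(Z)={1,2,3,4,5,6}: no change
Constraint 2 (W != Z) on D(W)={1,2,3,4,5,6} D(Z)={1,2,3,4,5,6}: no change
Constraint 3 (W < U) on D(W)={1,2,3,4,5,6} D(U)={1,2,5,6}: W {1,2,3,4,5,6}->{1,2,3,4,5}; U {1,2,5,6}->{2,5,6}
So after constraint 3: D(W) = {1,2,3,4,5}

Answer: {1,2,3,4,5}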